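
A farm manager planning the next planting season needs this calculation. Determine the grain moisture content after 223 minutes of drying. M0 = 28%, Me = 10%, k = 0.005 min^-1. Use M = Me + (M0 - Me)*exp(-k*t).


M = Me + (M0 - Me) * e^(-k*t)
  = 10 + (28 - 10) * e^(-0.005*223)
  = 10 + 18 * e^(-1.115)
  = 10 + 18 * 0.32792
  = 10 + 5.9025
  = 15.90%


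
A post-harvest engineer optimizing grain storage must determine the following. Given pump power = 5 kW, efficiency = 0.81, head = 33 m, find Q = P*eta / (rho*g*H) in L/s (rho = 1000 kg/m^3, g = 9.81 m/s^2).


Q = (P * 1000 * eta) / (rho * g * H)
  = (5 * 1000 * 0.81) / (1000 * 9.81 * 33)
  = 4050 / 323730
  = 0.01251 m^3/s = 12.51 L/s


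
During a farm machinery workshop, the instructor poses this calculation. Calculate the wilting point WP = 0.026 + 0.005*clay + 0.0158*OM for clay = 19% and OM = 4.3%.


WP = 0.026 + 0.005*19 + 0.0158*4.3
   = 0.026 + 0.0950 + 0.0679
   = 0.1889


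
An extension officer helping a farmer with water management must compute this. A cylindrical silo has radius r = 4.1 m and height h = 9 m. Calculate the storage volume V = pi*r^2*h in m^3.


V = pi * r^2 * h
  = pi * 4.1^2 * 9
  = pi * 16.81 * 9
  = 475.29 m^3


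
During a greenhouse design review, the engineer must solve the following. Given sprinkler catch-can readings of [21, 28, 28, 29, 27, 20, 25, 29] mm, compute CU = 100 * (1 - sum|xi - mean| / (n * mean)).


xbar = 207 / 8 = 25.875
sum|xi - xbar| = 23.250
CU = 100 * (1 - 23.250 / (8 * 25.875))
   = 100 * (1 - 0.1123)
   = 88.77%


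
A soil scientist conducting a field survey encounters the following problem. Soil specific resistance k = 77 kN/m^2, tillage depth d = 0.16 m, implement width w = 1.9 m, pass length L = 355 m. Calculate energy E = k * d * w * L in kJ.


E = k * d * w * L
  = 77 * 0.16 * 1.9 * 355
  = 8309.84 kJ


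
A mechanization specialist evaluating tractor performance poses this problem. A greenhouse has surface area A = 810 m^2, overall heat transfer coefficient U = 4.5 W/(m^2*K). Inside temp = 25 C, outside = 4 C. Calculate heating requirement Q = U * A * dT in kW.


dT = 25 - (4) = 21 K
Q = U * A * dT
  = 4.5 * 810 * 21
  = 76545 W = 76.55 kW


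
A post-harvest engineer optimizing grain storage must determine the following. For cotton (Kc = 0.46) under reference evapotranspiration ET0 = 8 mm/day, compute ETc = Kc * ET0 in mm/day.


ETc = Kc * ET0
    = 0.46 * 8
    = 3.68 mm/day


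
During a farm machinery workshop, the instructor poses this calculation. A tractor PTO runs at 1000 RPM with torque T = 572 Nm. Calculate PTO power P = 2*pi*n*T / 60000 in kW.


P = 2*pi*n*T / 60000
  = 2*pi * 1000 * 572 / 60000
  = 3593982.00 / 60000
  = 59.90 kW


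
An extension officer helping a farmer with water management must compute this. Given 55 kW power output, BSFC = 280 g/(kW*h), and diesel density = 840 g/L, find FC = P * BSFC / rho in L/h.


FC = P * BSFC / rho_fuel
   = 55 * 280 / 840
   = 15400 / 840
   = 18.33 L/h


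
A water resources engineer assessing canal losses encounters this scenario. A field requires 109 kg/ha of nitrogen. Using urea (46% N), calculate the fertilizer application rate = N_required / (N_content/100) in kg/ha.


Rate = N_required / (N_content / 100)
     = 109 / (46 / 100)
     = 109 / 0.46
     = 236.96 kg/ha


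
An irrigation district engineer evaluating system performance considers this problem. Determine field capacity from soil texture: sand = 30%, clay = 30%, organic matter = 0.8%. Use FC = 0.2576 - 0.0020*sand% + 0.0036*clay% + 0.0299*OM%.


FC = 0.2576 - 0.0020*30 + 0.0036*30 + 0.0299*0.8
   = 0.2576 - 0.0600 + 0.1080 + 0.0239
   = 0.3295


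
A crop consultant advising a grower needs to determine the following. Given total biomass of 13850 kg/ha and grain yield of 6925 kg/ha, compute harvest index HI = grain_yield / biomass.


HI = grain_yield / biomass
   = 6925 / 13850
   = 0.50


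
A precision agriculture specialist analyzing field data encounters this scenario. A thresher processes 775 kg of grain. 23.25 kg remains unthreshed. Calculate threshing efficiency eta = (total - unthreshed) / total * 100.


eta = (total - unthreshed) / total * 100
    = (775 - 23.25) / 775 * 100
    = 751.75 / 775 * 100
    = 97%


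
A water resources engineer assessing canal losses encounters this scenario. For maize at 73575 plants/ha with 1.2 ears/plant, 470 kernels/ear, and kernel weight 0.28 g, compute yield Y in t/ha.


Y = density * ears * kernels * kw
  = 73575 * 1.2 * 470 * 0.28 g/ha
  = 11618964.00 g/ha
  = 11618.96 kg/ha = 11.62 t/ha


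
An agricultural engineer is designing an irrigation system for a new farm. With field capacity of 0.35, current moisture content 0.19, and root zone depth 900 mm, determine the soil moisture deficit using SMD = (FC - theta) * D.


SMD = (FC - theta) * D
    = (0.35 - 0.19) * 900
    = 0.160 * 900
    = 144 mm


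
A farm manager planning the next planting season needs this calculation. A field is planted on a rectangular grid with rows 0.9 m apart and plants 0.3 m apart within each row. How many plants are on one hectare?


D = 10000 / (row_sp * plant_sp)
  = 10000 / (0.9 * 0.3)
  = 10000 / 0.2700
  = 37037.04 plants/ha


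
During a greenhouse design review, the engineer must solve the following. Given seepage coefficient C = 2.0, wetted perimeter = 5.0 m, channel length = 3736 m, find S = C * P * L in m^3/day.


S = C * P * L
  = 2.0 * 5.0 * 3736
  = 37360 m^3/day


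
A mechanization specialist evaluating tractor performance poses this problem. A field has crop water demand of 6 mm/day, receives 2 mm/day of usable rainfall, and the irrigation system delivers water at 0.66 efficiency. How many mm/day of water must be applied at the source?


IWR = (ETc - Pe) / Ea
    = (6 - 2) / 0.66
    = 4 / 0.66
    = 6.06 mm/day


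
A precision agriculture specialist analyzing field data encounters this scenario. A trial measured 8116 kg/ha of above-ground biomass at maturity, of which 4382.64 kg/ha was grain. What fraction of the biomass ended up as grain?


HI = grain_yield / biomass
   = 4382.64 / 8116
   = 0.54


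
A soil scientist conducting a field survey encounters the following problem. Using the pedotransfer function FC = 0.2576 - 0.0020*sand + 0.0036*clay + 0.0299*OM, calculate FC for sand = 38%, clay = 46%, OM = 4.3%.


FC = 0.2576 - 0.0020*38 + 0.0036*46 + 0.0299*4.3
   = 0.2576 - 0.0760 + 0.1656 + 0.1286
   = 0.4758


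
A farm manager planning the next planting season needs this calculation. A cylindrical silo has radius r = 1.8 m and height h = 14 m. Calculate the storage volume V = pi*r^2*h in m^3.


V = pi * r^2 * h
  = pi * 1.8^2 * 14
  = pi * 3.24 * 14
  = 142.50 m^3


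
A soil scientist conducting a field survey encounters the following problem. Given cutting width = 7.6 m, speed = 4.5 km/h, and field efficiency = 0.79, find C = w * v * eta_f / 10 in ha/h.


C = w * v * eta_f / 10
  = 7.6 * 4.5 * 0.79 / 10
  = 27.02 / 10
  = 2.70 ha/h


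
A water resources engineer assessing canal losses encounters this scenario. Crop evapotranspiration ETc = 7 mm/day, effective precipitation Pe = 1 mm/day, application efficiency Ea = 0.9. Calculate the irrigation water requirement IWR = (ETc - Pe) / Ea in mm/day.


IWR = (ETc - Pe) / Ea
    = (7 - 1) / 0.9
    = 6 / 0.9
    = 6.67 mm/day


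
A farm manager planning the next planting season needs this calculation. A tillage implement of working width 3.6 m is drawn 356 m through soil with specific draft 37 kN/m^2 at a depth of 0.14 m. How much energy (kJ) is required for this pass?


E = k * d * w * L
  = 37 * 0.14 * 3.6 * 356
  = 6638.69 kJ


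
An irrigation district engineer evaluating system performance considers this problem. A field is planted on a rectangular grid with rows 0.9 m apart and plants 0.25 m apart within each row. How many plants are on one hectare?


D = 10000 / (row_sp * plant_sp)
  = 10000 / (0.9 * 0.25)
  = 10000 / 0.2250
  = 44444.44 plants/ha


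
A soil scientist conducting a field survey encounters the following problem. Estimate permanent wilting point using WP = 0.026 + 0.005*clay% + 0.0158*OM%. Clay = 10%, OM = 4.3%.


WP = 0.026 + 0.005*10 + 0.0158*4.3
   = 0.026 + 0.0500 + 0.0679
   = 0.1439


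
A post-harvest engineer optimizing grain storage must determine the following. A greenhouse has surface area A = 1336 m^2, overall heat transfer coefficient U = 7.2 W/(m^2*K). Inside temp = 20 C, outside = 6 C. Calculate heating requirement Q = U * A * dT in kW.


dT = 20 - (6) = 14 K
Q = U * A * dT
  = 7.2 * 1336 * 14
  = 134668.80 W = 134.67 kW


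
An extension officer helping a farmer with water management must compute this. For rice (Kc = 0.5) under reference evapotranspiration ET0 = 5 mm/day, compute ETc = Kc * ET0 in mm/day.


ETc = Kc * ET0
    = 0.5 * 5
    = 2.50 mm/day


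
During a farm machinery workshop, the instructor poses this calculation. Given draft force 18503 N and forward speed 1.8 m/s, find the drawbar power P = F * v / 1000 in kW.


P = F * v / 1000
  = 18503 * 1.8 / 1000
  = 33305.40 / 1000
  = 33.31 kW


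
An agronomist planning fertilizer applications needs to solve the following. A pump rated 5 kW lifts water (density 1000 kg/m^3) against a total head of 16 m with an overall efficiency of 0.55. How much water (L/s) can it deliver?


Q = (P * 1000 * eta) / (rho * g * H)
  = (5 * 1000 * 0.55) / (1000 * 9.81 * 16)
  = 2750 / 156960
  = 0.01752 m^3/s = 17.52 L/s


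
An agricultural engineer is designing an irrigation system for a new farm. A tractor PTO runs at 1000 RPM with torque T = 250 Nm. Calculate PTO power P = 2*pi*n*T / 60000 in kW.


P = 2*pi*n*T / 60000
  = 2*pi * 1000 * 250 / 60000
  = 1570796.33 / 60000
  = 26.18 kW


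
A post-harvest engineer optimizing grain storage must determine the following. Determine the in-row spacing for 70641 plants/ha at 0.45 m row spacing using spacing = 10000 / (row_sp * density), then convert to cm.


spacing = 10000 / (row_sp * density)
        = 10000 / (0.45 * 70641)
        = 10000 / 31788.45
        = 0.31458 m = 31.46 cm


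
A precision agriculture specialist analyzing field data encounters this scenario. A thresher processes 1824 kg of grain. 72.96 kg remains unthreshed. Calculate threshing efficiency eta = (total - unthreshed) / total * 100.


eta = (total - unthreshed) / total * 100
    = (1824 - 72.96) / 1824 * 100
    = 1751.04 / 1824 * 100
    = 96%


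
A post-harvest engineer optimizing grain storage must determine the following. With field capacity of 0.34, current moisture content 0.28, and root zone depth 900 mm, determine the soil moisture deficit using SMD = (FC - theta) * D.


SMD = (FC - theta) * D
    = (0.34 - 0.28) * 900
    = 0.060 * 900
    = 54 mm


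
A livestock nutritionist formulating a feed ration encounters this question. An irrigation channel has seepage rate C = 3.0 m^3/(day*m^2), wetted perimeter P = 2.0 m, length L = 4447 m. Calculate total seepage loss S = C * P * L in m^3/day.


S = C * P * L
  = 3.0 * 2.0 * 4447
  = 26682 m^3/day


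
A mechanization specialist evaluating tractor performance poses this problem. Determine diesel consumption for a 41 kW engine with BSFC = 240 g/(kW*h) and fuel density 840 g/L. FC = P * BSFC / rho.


FC = P * BSFC / rho_fuel
   = 41 * 240 / 840
   = 9840 / 840
   = 11.71 L/h


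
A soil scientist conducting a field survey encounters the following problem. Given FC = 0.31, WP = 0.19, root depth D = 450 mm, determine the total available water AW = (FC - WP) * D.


AW = (FC - WP) * D
   = (0.31 - 0.19) * 450
   = 0.12 * 450
   = 54 mm


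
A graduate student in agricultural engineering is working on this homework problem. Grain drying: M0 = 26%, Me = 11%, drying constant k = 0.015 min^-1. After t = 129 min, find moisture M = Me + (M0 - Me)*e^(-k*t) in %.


M = Me + (M0 - Me) * e^(-k*t)
  = 11 + (26 - 11) * e^(-0.015*129)
  = 11 + 15 * e^(-1.935)
  = 11 + 15 * 0.14442
  = 11 + 2.1664
  = 13.17%


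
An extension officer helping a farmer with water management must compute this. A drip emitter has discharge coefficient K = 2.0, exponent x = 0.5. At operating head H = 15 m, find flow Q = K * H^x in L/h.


Q = K * H^x
  = 2.0 * 15^0.5
  = 2.0 * 3.8730
  = 7.75 L/h


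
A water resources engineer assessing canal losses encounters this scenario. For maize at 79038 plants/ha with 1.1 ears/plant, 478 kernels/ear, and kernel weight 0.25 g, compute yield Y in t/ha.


Y = density * ears * kernels * kw
  = 79038 * 1.1 * 478 * 0.25 g/ha
  = 10389545.10 g/ha
  = 10389.55 kg/ha = 10.39 t/ha


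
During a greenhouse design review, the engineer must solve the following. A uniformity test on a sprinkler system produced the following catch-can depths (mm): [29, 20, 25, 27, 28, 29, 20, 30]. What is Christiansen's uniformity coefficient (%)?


xbar = 208 / 8 = 26
sum|xi - xbar| = 26
CU = 100 * (1 - 26 / (8 * 26))
   = 100 * (1 - 0.1250)
   = 87.50%


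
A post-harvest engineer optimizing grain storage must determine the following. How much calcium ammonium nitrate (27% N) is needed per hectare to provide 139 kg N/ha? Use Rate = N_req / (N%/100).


Rate = N_required / (N_content / 100)
     = 139 / (27 / 100)
     = 139 / 0.27
     = 514.81 kg/ha


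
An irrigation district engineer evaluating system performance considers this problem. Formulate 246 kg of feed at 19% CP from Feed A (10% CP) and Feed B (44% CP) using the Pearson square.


parts_A = CP_b - target = 44 - 19 = 25
parts_B = target - CP_a = 19 - 10 = 9
total_parts = 25 + 9 = 34
Feed A = 246 * 25 / 34 = 180.88 kg
Feed B = 246 * 9 / 34 = 65.12 kg

180.88 kg


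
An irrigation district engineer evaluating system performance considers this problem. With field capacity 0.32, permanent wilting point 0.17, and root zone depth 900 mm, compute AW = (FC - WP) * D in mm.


AW = (FC - WP) * D
   = (0.32 - 0.17) * 900
   = 0.15 * 900
   = 135 mm


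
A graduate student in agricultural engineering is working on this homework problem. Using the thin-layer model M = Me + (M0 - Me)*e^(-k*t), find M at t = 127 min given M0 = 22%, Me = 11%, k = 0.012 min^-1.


M = Me + (M0 - Me) * e^(-k*t)
  = 11 + (22 - 11) * e^(-0.012*127)
  = 11 + 11 * e^(-1.524)
  = 11 + 11 * 0.21784
  = 11 + 2.3962
  = 13.40%


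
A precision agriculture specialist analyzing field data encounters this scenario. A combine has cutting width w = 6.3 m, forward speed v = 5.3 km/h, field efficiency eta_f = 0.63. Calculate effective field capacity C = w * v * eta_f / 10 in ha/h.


C = w * v * eta_f / 10
  = 6.3 * 5.3 * 0.63 / 10
  = 21.04 / 10
  = 2.10 ha/h


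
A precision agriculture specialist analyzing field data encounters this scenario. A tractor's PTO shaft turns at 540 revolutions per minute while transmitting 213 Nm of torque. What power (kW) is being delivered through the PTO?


P = 2*pi*n*T / 60000
  = 2*pi * 540 * 213 / 60000
  = 722691.97 / 60000
  = 12.04 kW


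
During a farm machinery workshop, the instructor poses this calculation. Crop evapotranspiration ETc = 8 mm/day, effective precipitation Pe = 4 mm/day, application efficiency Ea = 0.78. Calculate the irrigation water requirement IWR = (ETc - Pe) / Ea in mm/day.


IWR = (ETc - Pe) / Ea
    = (8 - 4) / 0.78
    = 4 / 0.78
    = 5.13 mm/day


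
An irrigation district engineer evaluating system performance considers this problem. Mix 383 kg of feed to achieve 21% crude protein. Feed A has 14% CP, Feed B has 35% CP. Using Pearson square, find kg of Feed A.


parts_A = CP_b - target = 35 - 21 = 14
parts_B = target - CP_a = 21 - 14 = 7
total_parts = 14 + 7 = 21
Feed A = 383 * 14 / 21 = 255.33 kg
Feed B = 383 * 7 / 21 = 127.67 kg

255.33 kg


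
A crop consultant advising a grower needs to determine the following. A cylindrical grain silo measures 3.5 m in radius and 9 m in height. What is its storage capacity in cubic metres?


V = pi * r^2 * h
  = pi * 3.5^2 * 9
  = pi * 12.25 * 9
  = 346.36 m^3


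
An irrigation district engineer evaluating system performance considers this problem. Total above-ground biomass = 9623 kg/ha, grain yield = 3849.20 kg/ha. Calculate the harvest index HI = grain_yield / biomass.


HI = grain_yield / biomass
   = 3849.20 / 9623
   = 0.40


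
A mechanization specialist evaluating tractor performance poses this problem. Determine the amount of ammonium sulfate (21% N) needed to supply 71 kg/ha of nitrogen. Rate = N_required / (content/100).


Rate = N_required / (N_content / 100)
     = 71 / (21 / 100)
     = 71 / 0.21
     = 338.10 kg/ha


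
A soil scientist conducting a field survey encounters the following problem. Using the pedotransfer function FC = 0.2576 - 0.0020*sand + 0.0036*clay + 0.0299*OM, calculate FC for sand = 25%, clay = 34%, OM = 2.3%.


FC = 0.2576 - 0.0020*25 + 0.0036*34 + 0.0299*2.3
   = 0.2576 - 0.0500 + 0.1224 + 0.0688
   = 0.3988


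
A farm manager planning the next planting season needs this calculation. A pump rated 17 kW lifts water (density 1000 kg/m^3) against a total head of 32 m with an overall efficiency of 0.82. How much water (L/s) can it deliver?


Q = (P * 1000 * eta) / (rho * g * H)
  = (17 * 1000 * 0.82) / (1000 * 9.81 * 32)
  = 13940 / 313920
  = 0.04441 m^3/s = 44.41 L/s


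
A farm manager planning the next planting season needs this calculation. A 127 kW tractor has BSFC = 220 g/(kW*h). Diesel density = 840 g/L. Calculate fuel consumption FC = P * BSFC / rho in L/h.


FC = P * BSFC / rho_fuel
   = 127 * 220 / 840
   = 27940 / 840
   = 33.26 L/h


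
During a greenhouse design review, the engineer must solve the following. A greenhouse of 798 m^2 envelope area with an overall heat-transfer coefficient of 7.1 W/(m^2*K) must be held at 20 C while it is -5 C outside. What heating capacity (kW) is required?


dT = 20 - (-5) = 25 K
Q = U * A * dT
  = 7.1 * 798 * 25
  = 141645 W = 141.65 kW


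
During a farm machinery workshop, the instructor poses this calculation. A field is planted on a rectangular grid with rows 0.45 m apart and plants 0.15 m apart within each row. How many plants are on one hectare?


D = 10000 / (row_sp * plant_sp)
  = 10000 / (0.45 * 0.15)
  = 10000 / 0.0675
  = 148148.15 plants/ha


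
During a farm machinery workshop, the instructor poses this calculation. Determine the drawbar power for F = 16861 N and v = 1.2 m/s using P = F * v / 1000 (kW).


P = F * v / 1000
  = 16861 * 1.2 / 1000
  = 20233.20 / 1000
  = 20.23 kW


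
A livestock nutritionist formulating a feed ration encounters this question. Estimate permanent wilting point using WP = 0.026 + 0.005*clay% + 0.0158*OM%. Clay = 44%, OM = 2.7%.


WP = 0.026 + 0.005*44 + 0.0158*2.7
   = 0.026 + 0.2200 + 0.0427
   = 0.2887


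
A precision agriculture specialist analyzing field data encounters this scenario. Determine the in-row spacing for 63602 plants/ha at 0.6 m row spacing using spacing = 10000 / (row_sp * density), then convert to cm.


spacing = 10000 / (row_sp * density)
        = 10000 / (0.6 * 63602)
        = 10000 / 38161.20
        = 0.26205 m = 26.20 cm


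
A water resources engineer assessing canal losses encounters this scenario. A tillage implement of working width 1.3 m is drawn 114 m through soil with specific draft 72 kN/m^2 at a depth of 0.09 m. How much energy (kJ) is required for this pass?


E = k * d * w * L
  = 72 * 0.09 * 1.3 * 114
  = 960.34 kJ


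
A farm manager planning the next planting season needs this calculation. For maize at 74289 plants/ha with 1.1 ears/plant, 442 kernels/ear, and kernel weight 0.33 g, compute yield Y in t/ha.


Y = density * ears * kernels * kw
  = 74289 * 1.1 * 442 * 0.33 g/ha
  = 11919372.89 g/ha
  = 11919.37 kg/ha = 11.92 t/ha


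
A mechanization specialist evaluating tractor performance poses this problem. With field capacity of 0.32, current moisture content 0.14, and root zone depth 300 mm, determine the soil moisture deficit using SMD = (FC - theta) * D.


SMD = (FC - theta) * D
    = (0.32 - 0.14) * 300
    = 0.180 * 300
    = 54 mm


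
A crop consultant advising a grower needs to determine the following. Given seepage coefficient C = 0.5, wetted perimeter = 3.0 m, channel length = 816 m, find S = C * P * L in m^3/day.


S = C * P * L
  = 0.5 * 3.0 * 816
  = 1224 m^3/day


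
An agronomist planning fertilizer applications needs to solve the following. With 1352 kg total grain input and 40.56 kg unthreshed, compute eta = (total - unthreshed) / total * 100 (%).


eta = (total - unthreshed) / total * 100
    = (1352 - 40.56) / 1352 * 100
    = 1311.44 / 1352 * 100
    = 97%


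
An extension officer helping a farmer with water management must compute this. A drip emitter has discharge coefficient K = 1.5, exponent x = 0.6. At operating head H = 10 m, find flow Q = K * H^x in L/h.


Q = K * H^x
  = 1.5 * 10^0.6
  = 1.5 * 3.9811
  = 5.97 L/h


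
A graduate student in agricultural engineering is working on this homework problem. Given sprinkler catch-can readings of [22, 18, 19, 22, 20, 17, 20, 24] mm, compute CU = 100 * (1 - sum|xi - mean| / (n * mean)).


xbar = 162 / 8 = 20.250
sum|xi - xbar| = 14.500
CU = 100 * (1 - 14.500 / (8 * 20.250))
   = 100 * (1 - 0.0895)
   = 91.05%


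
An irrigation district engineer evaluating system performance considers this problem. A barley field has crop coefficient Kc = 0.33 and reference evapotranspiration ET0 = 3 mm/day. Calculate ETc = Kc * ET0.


ETc = Kc * ET0
    = 0.33 * 3
    = 0.99 mm/day


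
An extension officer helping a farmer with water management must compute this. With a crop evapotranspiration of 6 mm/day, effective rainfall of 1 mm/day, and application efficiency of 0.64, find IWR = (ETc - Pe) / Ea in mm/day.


IWR = (ETc - Pe) / Ea
    = (6 - 1) / 0.64
    = 5 / 0.64
    = 7.81 mm/day


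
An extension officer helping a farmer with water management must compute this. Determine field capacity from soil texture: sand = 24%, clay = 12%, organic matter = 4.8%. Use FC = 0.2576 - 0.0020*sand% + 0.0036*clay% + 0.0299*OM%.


FC = 0.2576 - 0.0020*24 + 0.0036*12 + 0.0299*4.8
   = 0.2576 - 0.0480 + 0.0432 + 0.1435
   = 0.3963


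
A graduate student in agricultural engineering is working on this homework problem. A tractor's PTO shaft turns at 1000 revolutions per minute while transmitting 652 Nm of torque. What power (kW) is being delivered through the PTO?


P = 2*pi*n*T / 60000
  = 2*pi * 1000 * 652 / 60000
  = 4096636.82 / 60000
  = 68.28 kW


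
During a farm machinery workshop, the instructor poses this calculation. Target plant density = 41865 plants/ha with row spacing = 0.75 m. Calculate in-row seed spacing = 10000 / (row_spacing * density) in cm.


spacing = 10000 / (row_sp * density)
        = 10000 / (0.75 * 41865)
        = 10000 / 31398.75
        = 0.31848 m = 31.85 cm


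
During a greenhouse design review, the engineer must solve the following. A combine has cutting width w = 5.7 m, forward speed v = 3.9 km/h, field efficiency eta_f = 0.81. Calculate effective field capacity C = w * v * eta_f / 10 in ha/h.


C = w * v * eta_f / 10
  = 5.7 * 3.9 * 0.81 / 10
  = 18.01 / 10
  = 1.80 ha/h


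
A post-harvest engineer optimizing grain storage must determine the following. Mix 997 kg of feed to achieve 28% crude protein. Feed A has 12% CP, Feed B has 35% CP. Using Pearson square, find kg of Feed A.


parts_A = CP_b - target = 35 - 28 = 7
parts_B = target - CP_a = 28 - 12 = 16
total_parts = 7 + 16 = 23
Feed A = 997 * 7 / 23 = 303.43 kg
Feed B = 997 * 16 / 23 = 693.57 kg

303.43 kg


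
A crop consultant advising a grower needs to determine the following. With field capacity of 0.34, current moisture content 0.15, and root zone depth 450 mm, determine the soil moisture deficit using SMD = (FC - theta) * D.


SMD = (FC - theta) * D
    = (0.34 - 0.15) * 450
    = 0.190 * 450
    = 85.50 mm


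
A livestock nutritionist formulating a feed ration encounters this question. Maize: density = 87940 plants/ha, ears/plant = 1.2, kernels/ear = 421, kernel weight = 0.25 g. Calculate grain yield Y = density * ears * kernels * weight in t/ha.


Y = density * ears * kernels * kw
  = 87940 * 1.2 * 421 * 0.25 g/ha
  = 11106822 g/ha
  = 11106.82 kg/ha = 11.11 t/ha


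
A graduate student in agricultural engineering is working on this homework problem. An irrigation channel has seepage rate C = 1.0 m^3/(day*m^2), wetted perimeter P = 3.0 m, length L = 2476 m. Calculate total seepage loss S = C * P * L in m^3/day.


S = C * P * L
  = 1.0 * 3.0 * 2476
  = 7428 m^3/day


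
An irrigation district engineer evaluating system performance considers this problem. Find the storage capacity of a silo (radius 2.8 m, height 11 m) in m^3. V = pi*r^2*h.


V = pi * r^2 * h
  = pi * 2.8^2 * 11
  = pi * 7.84 * 11
  = 270.93 m^3


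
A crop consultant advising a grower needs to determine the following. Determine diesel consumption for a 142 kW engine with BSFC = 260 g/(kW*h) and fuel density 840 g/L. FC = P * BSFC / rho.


FC = P * BSFC / rho_fuel
   = 142 * 260 / 840
   = 36920 / 840
   = 43.95 L/h


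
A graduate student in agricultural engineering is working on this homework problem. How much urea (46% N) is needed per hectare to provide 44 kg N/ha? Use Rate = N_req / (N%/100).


Rate = N_required / (N_content / 100)
     = 44 / (46 / 100)
     = 44 / 0.46
     = 95.65 kg/ha


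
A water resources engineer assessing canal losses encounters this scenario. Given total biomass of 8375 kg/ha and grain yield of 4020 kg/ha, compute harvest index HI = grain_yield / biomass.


HI = grain_yield / biomass
   = 4020 / 8375
   = 0.48


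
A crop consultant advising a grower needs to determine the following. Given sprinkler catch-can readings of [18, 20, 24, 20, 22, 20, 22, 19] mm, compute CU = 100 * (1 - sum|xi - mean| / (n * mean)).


xbar = 165 / 8 = 20.625
sum|xi - xbar| = 12.250
CU = 100 * (1 - 12.250 / (8 * 20.625))
   = 100 * (1 - 0.0742)
   = 92.58%


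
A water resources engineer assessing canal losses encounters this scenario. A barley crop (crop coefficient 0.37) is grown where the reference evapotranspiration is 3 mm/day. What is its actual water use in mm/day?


ETc = Kc * ET0
    = 0.37 * 3
    = 1.11 mm/day


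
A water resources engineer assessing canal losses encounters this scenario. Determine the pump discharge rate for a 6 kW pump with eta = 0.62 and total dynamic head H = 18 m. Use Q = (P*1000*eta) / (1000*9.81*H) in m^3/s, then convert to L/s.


Q = (P * 1000 * eta) / (rho * g * H)
  = (6 * 1000 * 0.62) / (1000 * 9.81 * 18)
  = 3720 / 176580
  = 0.02107 m^3/s = 21.07 L/s


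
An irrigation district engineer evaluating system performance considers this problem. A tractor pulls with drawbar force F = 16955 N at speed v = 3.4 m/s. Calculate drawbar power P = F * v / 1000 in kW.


P = F * v / 1000
  = 16955 * 3.4 / 1000
  = 57647 / 1000
  = 57.65 kW


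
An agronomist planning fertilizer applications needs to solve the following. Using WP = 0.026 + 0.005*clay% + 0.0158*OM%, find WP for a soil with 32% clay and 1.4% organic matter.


WP = 0.026 + 0.005*32 + 0.0158*1.4
   = 0.026 + 0.1600 + 0.0221
   = 0.2081


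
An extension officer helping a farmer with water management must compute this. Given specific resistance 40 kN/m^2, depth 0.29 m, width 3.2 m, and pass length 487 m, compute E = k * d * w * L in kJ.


E = k * d * w * L
  = 40 * 0.29 * 3.2 * 487
  = 18077.44 kJ


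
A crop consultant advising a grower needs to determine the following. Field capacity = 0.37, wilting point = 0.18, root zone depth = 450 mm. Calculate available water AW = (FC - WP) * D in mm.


AW = (FC - WP) * D
   = (0.37 - 0.18) * 450
   = 0.19 * 450
   = 85.50 mm


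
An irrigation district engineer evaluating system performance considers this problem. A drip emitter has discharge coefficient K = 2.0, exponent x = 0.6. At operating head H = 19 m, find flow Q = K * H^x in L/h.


Q = K * H^x
  = 2.0 * 19^0.6
  = 2.0 * 5.8513
  = 11.70 L/h


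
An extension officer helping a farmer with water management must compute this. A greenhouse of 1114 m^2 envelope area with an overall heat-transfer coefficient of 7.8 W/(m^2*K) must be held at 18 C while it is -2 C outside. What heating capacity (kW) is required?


dT = 18 - (-2) = 20 K
Q = U * A * dT
  = 7.8 * 1114 * 20
  = 173784 W = 173.78 kW


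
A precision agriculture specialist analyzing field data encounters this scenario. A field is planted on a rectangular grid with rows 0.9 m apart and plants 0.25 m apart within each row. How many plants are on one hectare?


D = 10000 / (row_sp * plant_sp)
  = 10000 / (0.9 * 0.25)
  = 10000 / 0.2250
  = 44444.44 plants/ha


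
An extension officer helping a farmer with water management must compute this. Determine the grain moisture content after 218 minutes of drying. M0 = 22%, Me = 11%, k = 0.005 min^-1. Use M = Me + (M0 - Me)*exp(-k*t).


M = Me + (M0 - Me) * e^(-k*t)
  = 11 + (22 - 11) * e^(-0.005*218)
  = 11 + 11 * e^(-1.090)
  = 11 + 11 * 0.33622
  = 11 + 3.6984
  = 14.70%


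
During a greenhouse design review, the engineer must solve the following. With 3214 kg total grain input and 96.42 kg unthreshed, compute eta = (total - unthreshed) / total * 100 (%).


eta = (total - unthreshed) / total * 100
    = (3214 - 96.42) / 3214 * 100
    = 3117.58 / 3214 * 100
    = 97%


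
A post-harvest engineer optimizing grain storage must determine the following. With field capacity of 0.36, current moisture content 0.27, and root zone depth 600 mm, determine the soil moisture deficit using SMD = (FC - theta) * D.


SMD = (FC - theta) * D
    = (0.36 - 0.27) * 600
    = 0.090 * 600
    = 54 mm


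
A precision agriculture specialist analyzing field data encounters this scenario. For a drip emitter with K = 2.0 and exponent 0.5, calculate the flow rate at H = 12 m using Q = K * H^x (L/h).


Q = K * H^x
  = 2.0 * 12^0.5
  = 2.0 * 3.4641
  = 6.93 L/h


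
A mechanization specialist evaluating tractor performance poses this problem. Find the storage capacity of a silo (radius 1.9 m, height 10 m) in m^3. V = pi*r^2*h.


V = pi * r^2 * h
  = pi * 1.9^2 * 10
  = pi * 3.61 * 10
  = 113.41 m^3


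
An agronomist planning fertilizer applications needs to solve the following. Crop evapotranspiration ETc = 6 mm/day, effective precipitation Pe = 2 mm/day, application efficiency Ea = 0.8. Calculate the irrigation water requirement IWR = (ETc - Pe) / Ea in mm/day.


IWR = (ETc - Pe) / Ea
    = (6 - 2) / 0.8
    = 4 / 0.8
    = 5 mm/day


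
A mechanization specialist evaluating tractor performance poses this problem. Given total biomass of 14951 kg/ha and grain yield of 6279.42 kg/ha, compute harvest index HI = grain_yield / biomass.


HI = grain_yield / biomass
   = 6279.42 / 14951
   = 0.42


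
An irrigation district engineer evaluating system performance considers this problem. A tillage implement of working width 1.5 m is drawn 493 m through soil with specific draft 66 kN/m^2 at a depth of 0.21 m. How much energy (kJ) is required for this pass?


E = k * d * w * L
  = 66 * 0.21 * 1.5 * 493
  = 10249.47 kJ


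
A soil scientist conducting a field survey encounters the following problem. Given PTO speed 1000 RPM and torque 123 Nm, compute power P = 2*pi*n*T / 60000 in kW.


P = 2*pi*n*T / 60000
  = 2*pi * 1000 * 123 / 60000
  = 772831.79 / 60000
  = 12.88 kW


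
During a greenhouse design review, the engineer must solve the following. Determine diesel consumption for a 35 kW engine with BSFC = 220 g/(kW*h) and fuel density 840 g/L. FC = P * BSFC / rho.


FC = P * BSFC / rho_fuel
   = 35 * 220 / 840
   = 7700 / 840
   = 9.17 L/h


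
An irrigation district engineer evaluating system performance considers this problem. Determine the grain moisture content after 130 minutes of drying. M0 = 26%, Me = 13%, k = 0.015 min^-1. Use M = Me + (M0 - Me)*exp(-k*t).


M = Me + (M0 - Me) * e^(-k*t)
  = 13 + (26 - 13) * e^(-0.015*130)
  = 13 + 13 * e^(-1.950)
  = 13 + 13 * 0.14227
  = 13 + 1.8496
  = 14.85%


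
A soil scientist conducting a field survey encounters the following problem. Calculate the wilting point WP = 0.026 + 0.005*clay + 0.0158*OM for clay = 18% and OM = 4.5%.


WP = 0.026 + 0.005*18 + 0.0158*4.5
   = 0.026 + 0.0900 + 0.0711
   = 0.1871


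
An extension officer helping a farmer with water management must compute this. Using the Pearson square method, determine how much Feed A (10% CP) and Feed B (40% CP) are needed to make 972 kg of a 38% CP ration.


parts_A = CP_b - target = 40 - 38 = 2
parts_B = target - CP_a = 38 - 10 = 28
total_parts = 2 + 28 = 30
Feed A = 972 * 2 / 30 = 64.80 kg
Feed B = 972 * 28 / 30 = 907.20 kg

64.80 kg


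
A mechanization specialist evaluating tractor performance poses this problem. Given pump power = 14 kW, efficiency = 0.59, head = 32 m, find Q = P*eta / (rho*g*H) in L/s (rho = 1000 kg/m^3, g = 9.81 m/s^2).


Q = (P * 1000 * eta) / (rho * g * H)
  = (14 * 1000 * 0.59) / (1000 * 9.81 * 32)
  = 8260 / 313920
  = 0.02631 m^3/s = 26.31 L/s


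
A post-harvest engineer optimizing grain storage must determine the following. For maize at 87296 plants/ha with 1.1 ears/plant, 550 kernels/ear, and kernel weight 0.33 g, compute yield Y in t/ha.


Y = density * ears * kernels * kw
  = 87296 * 1.1 * 550 * 0.33 g/ha
  = 17428646.40 g/ha
  = 17428.65 kg/ha = 17.43 t/ha


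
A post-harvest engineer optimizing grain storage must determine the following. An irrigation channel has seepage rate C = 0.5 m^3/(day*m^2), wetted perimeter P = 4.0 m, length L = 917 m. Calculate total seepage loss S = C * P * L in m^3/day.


S = C * P * L
  = 0.5 * 4.0 * 917
  = 1834 m^3/day


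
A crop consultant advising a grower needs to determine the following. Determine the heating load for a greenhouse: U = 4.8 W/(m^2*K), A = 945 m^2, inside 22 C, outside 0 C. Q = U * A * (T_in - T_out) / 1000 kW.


dT = 22 - (0) = 22 K
Q = U * A * dT
  = 4.8 * 945 * 22
  = 99792 W = 99.79 kW


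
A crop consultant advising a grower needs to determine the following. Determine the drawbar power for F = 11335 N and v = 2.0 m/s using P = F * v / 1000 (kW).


P = F * v / 1000
  = 11335 * 2.0 / 1000
  = 22670 / 1000
  = 22.67 kW


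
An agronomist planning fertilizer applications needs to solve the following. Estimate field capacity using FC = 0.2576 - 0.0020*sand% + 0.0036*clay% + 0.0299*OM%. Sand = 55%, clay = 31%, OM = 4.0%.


FC = 0.2576 - 0.0020*55 + 0.0036*31 + 0.0299*4.0
   = 0.2576 - 0.1100 + 0.1116 + 0.1196
   = 0.3788


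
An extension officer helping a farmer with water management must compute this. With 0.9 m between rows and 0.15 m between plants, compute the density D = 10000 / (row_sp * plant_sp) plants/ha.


D = 10000 / (row_sp * plant_sp)
  = 10000 / (0.9 * 0.15)
  = 10000 / 0.1350
  = 74074.07 plants/ha


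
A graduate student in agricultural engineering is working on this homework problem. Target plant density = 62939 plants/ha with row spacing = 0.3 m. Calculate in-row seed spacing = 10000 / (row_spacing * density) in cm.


spacing = 10000 / (row_sp * density)
        = 10000 / (0.3 * 62939)
        = 10000 / 18881.70
        = 0.52961 m = 52.96 cm


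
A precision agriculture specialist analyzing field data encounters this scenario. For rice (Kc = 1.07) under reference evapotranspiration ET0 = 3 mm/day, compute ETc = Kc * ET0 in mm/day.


ETc = Kc * ET0
    = 1.07 * 3
    = 3.21 mm/day


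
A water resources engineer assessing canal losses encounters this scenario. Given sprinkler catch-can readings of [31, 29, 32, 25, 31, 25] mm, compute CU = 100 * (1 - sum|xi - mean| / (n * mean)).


xbar = 173 / 6 = 28.833
sum|xi - xbar| = 15.333
CU = 100 * (1 - 15.333 / (6 * 28.833))
   = 100 * (1 - 0.0886)
   = 91.14%


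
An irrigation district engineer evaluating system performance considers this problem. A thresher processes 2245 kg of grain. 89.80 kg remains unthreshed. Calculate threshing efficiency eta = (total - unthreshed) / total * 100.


eta = (total - unthreshed) / total * 100
    = (2245 - 89.80) / 2245 * 100
    = 2155.20 / 2245 * 100
    = 96%


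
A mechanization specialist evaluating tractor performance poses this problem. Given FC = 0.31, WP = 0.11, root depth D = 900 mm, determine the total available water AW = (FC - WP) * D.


AW = (FC - WP) * D
   = (0.31 - 0.11) * 900
   = 0.20 * 900
   = 180 mm


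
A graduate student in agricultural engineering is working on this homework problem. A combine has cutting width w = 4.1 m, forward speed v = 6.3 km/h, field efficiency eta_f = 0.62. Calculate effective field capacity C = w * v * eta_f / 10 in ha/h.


C = w * v * eta_f / 10
  = 4.1 * 6.3 * 0.62 / 10
  = 16.01 / 10
  = 1.60 ha/h


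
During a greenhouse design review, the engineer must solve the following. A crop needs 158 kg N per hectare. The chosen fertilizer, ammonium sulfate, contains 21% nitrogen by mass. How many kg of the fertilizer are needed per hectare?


Rate = N_required / (N_content / 100)
     = 158 / (21 / 100)
     = 158 / 0.21
     = 752.38 kg/ha


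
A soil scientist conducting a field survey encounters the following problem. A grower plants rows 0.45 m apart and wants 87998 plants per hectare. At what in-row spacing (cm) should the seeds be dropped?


spacing = 10000 / (row_sp * density)
        = 10000 / (0.45 * 87998)
        = 10000 / 39599.10
        = 0.25253 m = 25.25 cm


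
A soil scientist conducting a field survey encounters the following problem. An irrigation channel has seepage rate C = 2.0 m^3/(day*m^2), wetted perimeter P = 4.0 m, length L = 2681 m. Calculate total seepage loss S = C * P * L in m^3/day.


S = C * P * L
  = 2.0 * 4.0 * 2681
  = 21448 m^3/day


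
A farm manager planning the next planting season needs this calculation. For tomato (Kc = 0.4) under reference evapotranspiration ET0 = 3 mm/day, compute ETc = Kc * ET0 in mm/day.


ETc = Kc * ET0
    = 0.4 * 3
    = 1.20 mm/day


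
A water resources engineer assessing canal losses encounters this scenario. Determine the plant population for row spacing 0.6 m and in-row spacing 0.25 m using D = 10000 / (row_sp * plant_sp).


D = 10000 / (row_sp * plant_sp)
  = 10000 / (0.6 * 0.25)
  = 10000 / 0.1500
  = 66666.67 plants/ha


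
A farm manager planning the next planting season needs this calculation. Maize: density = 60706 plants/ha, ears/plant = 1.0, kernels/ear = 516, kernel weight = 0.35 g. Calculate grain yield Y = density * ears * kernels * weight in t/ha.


Y = density * ears * kernels * kw
  = 60706 * 1.0 * 516 * 0.35 g/ha
  = 10963503.60 g/ha
  = 10963.50 kg/ha = 10.96 t/ha


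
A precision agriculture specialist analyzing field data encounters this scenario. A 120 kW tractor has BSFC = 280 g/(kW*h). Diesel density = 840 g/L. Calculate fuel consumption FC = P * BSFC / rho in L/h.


FC = P * BSFC / rho_fuel
   = 120 * 280 / 840
   = 33600 / 840
   = 40 L/h


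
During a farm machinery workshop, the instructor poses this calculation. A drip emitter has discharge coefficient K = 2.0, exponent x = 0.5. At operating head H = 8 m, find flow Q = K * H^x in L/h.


Q = K * H^x
  = 2.0 * 8^0.5
  = 2.0 * 2.8284
  = 5.66 L/h


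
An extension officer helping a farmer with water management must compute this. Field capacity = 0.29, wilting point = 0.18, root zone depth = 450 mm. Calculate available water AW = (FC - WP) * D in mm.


AW = (FC - WP) * D
   = (0.29 - 0.18) * 450
   = 0.11 * 450
   = 49.50 mm


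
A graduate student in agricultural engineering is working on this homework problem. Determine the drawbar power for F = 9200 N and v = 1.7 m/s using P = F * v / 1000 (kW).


P = F * v / 1000
  = 9200 * 1.7 / 1000
  = 15640 / 1000
  = 15.64 kW
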